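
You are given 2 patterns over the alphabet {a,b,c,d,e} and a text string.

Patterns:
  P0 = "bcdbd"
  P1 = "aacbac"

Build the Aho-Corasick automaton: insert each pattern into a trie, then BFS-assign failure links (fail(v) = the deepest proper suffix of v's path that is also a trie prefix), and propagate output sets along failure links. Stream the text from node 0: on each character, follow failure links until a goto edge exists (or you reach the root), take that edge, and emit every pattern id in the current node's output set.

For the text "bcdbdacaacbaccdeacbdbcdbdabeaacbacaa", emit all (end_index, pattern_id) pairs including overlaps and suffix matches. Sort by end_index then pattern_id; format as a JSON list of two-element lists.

Construct AC machine:
Trie (insert patterns):
  n0 'ε': a→6 b→1
  n1 'b': c→2
  n2 'bc': d→3
  n3 'bcd': b→4
  n4 'bcdb': d→5
  n5 'bcdbd': ·  [P0 ends]
  n6 'a': a→7
  n7 'aa': c→8
  n8 'aac': b→9
  n9 'aacb': a→10
  n10 'aacba': c→11
  n11 'aacbac': ·  [P1 ends]

BFS fail/out derivation:
  n1('b'): parent n0 fail=0; on 'b' 0 → fail=0;  out ∅∪∅=∅
  n6('a'): parent n0 fail=0; on 'a' 0 → fail=0;  out ∅∪∅=∅
  n2('bc'): parent n1 fail=0; on 'c' 0 → fail=0;  out ∅∪∅=∅
  n7('aa'): parent n6 fail=0; on 'a' 0 → fail=6;  out ∅∪∅=∅
  n3('bcd'): parent n2 fail=0; on 'd' 0 → fail=0;  out ∅∪∅=∅
  n8('aac'): parent n7 fail=6; on 'c' 6→0 → fail=0;  out ∅∪∅=∅
  n4('bcdb'): parent n3 fail=0; on 'b' 0 → fail=1;  out ∅∪∅=∅
  n9('aacb'): parent n8 fail=0; on 'b' 0 → fail=1;  out ∅∪∅=∅
  n5('bcdbd'): parent n4 fail=1; on 'd' 1→0 → fail=0;  out {0}∪∅={0}
  n10('aacba'): parent n9 fail=1; on 'a' 1→0 → fail=6;  out ∅∪∅=∅
  n11('aacbac'): parent n10 fail=6; on 'c' 6→0 → fail=0;  out {1}∪∅={1}

Run:
[0] read 'b'  n0⇒n1
[1] read 'c'  n1⇒n2
[2] read 'd'  n2⇒n3
[3] read 'b'  n3⇒n4
[4] read 'd'  n4⇒n5  ** P0@[0:4]
[5] read 'a'  n5⇒n6 ·f
[6] read 'c'  n6⇒n0 ·f
[7] read 'a'  n0⇒n6
[8] read 'a'  n6⇒n7
[9] read 'c'  n7⇒n8
[10] read 'b'  n8⇒n9
[11] read 'a'  n9⇒n10
[12] read 'c'  n10⇒n11  ** P1@[7:12]
[13] read 'c'  n11⇒n0 ·f
[14] read 'd'  n0⇒n0
[15] read 'e'  n0⇒n0
[16] read 'a'  n0⇒n6
[17] read 'c'  n6⇒n0 ·f
[18] read 'b'  n0⇒n1
[19] read 'd'  n1⇒n0 ·f
[20] read 'b'  n0⇒n1
[21] read 'c'  n1⇒n2
[22] read 'd'  n2⇒n3
[23] read 'b'  n3⇒n4
[24] read 'd'  n4⇒n5  ** P0@[20:24]
[25] read 'a'  n5⇒n6 ·f
[26] read 'b'  n6⇒n1 ·f
[27] read 'e'  n1⇒n0 ·f
[28] read 'a'  n0⇒n6
[29] read 'a'  n6⇒n7
[30] read 'c'  n7⇒n8
[31] read 'b'  n8⇒n9
[32] read 'a'  n9⇒n10
[33] read 'c'  n10⇒n11  ** P1@[28:33]
[34] read 'a'  n11⇒n6 ·f
[35] read 'a'  n6⇒n7

Result: [[4,0],[12,1],[24,0],[33,1]]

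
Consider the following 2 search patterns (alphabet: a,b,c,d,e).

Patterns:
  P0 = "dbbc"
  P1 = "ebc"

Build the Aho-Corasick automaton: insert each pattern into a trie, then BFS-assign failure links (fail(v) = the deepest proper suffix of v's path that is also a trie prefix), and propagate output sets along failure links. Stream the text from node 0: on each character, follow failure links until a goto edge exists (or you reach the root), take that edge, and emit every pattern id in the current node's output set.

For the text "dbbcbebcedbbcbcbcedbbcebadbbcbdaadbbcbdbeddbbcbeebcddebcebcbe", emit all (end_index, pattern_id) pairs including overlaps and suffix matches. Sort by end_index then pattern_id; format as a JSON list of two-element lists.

Build:
Trie nodes:
  n0 'ε': d→1 e→5
  n1 'd': b→2
  n2 'db': b→3
  n3 'dbb': c→4
  n4 'dbbc': ·  ←P0
  n5 'e': b→6
  n6 'eb': c→7
  n7 'ebc': ·  ←P1

Failure links (BFS by depth):
  fail(1) 'd': from fail(0)=0 chase 'd': 0 ⇒ 0;  out=∅∪out(0)=∅
  fail(5) 'e': from fail(0)=0 chase 'e': 0 ⇒ 0;  out=∅∪out(0)=∅
  fail(2) 'db': from fail(1)=0 chase 'b': 0 ⇒ 0;  out=∅∪out(0)=∅
  fail(6) 'eb': from fail(5)=0 chase 'b': 0 ⇒ 0;  out=∅∪out(0)=∅
  fail(3) 'dbb': from fail(2)=0 chase 'b': 0 ⇒ 0;  out=∅∪out(0)=∅
  fail(7) 'ebc': from fail(6)=0 chase 'c': 0 ⇒ 0;  out={1}∪out(0)={1}
  fail(4) 'dbbc': from fail(3)=0 chase 'c': 0 ⇒ 0;  out={0}∪out(0)={0}

Text stream:
pos 0 'd': at 1
pos 1 'b': at 2
pos 2 'b': at 3
pos 3 'c': at 4  ** P0@[0:3]
pos 4 'b': at 0 (fail-walked)
pos 5 'e': at 5
pos 6 'b': at 6
pos 7 'c': at 7  ** P1@[5:7]
pos 8 'e': at 5 (fail-walked)
pos 9 'd': at 1 (fail-walked)
pos 10 'b': at 2
pos 11 'b': at 3
pos 12 'c': at 4  ** P0@[9:12]
pos 13 'b': at 0 (fail-walked)
pos 14 'c': at 0
pos 15 'b': at 0
pos 16 'c': at 0
pos 17 'e': at 5
pos 18 'd': at 1 (fail-walked)
pos 19 'b': at 2
pos 20 'b': at 3
pos 21 'c': at 4  ** P0@[18:21]
pos 22 'e': at 5 (fail-walked)
pos 23 'b': at 6
pos 24 'a': at 0 (fail-walked)
pos 25 'd': at 1
pos 26 'b': at 2
pos 27 'b': at 3
pos 28 'c': at 4  ** P0@[25:28]
pos 29 'b': at 0 (fail-walked)
pos 30 'd': at 1
pos 31 'a': at 0 (fail-walked)
pos 32 'a': at 0
pos 33 'd': at 1
pos 34 'b': at 2
pos 35 'b': at 3
pos 36 'c': at 4  ** P0@[33:36]
pos 37 'b': at 0 (fail-walked)
pos 38 'd': at 1
pos 39 'b': at 2
pos 40 'e': at 5 (fail-walked)
pos 41 'd': at 1 (fail-walked)
pos 42 'd': at 1 (fail-walked)
pos 43 'b': at 2
pos 44 'b': at 3
pos 45 'c': at 4  ** P0@[42:45]
pos 46 'b': at 0 (fail-walked)
pos 47 'e': at 5
pos 48 'e': at 5 (fail-walked)
pos 49 'b': at 6
pos 50 'c': at 7  ** P1@[48:50]
pos 51 'd': at 1 (fail-walked)
pos 52 'd': at 1 (fail-walked)
pos 53 'e': at 5 (fail-walked)
pos 54 'b': at 6
pos 55 'c': at 7  ** P1@[53:55]
pos 56 'e': at 5 (fail-walked)
pos 57 'b': at 6
pos 58 'c': at 7  ** P1@[56:58]
pos 59 'b': at 0 (fail-walked)
pos 60 'e': at 5

Matches: [[3,0],[7,1],[12,0],[21,0],[28,0],[36,0],[45,0],[50,1],[55,1],[58,1]]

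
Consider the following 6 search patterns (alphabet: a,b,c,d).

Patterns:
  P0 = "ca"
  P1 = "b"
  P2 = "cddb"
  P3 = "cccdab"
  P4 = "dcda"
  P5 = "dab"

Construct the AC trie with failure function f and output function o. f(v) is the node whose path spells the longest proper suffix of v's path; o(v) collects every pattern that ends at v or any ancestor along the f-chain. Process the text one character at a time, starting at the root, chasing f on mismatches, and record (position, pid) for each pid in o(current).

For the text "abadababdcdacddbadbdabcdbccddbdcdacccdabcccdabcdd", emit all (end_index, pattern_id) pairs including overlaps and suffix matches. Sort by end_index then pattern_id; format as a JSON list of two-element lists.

Construct AC machine:
Trie nodes:
  n0 'ε': b→3 c→1 d→12
  n1 'c': a→2 c→7 d→4
  n2 'ca': ·  [P0 ends]
  n3 'b': ·  [P1 ends]
  n4 'cd': d→5
  n5 'cdd': b→6
  n6 'cddb': ·  [P2 ends]
  n7 'cc': c→8
  n8 'ccc': d→9
  n9 'cccd': a→10
  n10 'cccda': b→11
  n11 'cccdab': ·  [P3 ends]
  n12 'd': a→16 c→13
  n13 'dc': d→14
  n14 'dcd': a→15
  n15 'dcda': ·  [P4 ends]
  n16 'da': b→17
  n17 'dab': ·  [P5 ends]

BFS fail/out derivation:
  fail(1) 'c': from fail(0)=0 chase 'c': 0 ⇒ 0;  out=∅∪out(0)=∅
  fail(3) 'b': from fail(0)=0 chase 'b': 0 ⇒ 0;  out={1}∪out(0)={1}
  fail(12) 'd': from fail(0)=0 chase 'd': 0 ⇒ 0;  out=∅∪out(0)=∅
  fail(2) 'ca': from fail(1)=0 chase 'a': 0 ⇒ 0;  out={0}∪out(0)={0}
  fail(4) 'cd': from fail(1)=0 chase 'd': 0 ⇒ 12;  out=∅∪out(12)=∅
  fail(7) 'cc': from fail(1)=0 chase 'c': 0 ⇒ 1;  out=∅∪out(1)=∅
  fail(13) 'dc': from fail(12)=0 chase 'c': 0 ⇒ 1;  out=∅∪out(1)=∅
  fail(16) 'da': from fail(12)=0 chase 'a': 0 ⇒ 0;  out=∅∪out(0)=∅
  fail(5) 'cdd': from fail(4)=12 chase 'd': 12→0 ⇒ 12;  out=∅∪out(12)=∅
  fail(8) 'ccc': from fail(7)=1 chase 'c': 1 ⇒ 7;  out=∅∪out(7)=∅
  fail(14) 'dcd': from fail(13)=1 chase 'd': 1 ⇒ 4;  out=∅∪out(4)=∅
  fail(17) 'dab': from fail(16)=0 chase 'b': 0 ⇒ 3;  out={5}∪out(3)={1,5}
  fail(6) 'cddb': from fail(5)=12 chase 'b': 12→0 ⇒ 3;  out={2}∪out(3)={1,2}
  fail(9) 'cccd': from fail(8)=7 chase 'd': 7→1 ⇒ 4;  out=∅∪out(4)=∅
  fail(15) 'dcda': from fail(14)=4 chase 'a': 4→12 ⇒ 16;  out={4}∪out(16)={4}
  fail(10) 'cccda': from fail(9)=4 chase 'a': 4→12 ⇒ 16;  out=∅∪out(16)=∅
  fail(11) 'cccdab': from fail(10)=16 chase 'b': 16 ⇒ 17;  out={3}∪out(17)={1,3,5}

Scan:
pos 0 'a': at 0
pos 1 'b': at 3  ** P1@[1:1]
pos 2 'a': at 0 ·f
pos 3 'd': at 12
pos 4 'a': at 16
pos 5 'b': at 17  ** P1@[5:5],P5@[3:5]
pos 6 'a': at 0 ·f
pos 7 'b': at 3  ** P1@[7:7]
pos 8 'd': at 12 ·f
pos 9 'c': at 13
pos 10 'd': at 14
pos 11 'a': at 15  ** P4@[8:11]
pos 12 'c': at 1 ·f
pos 13 'd': at 4
pos 14 'd': at 5
pos 15 'b': at 6  ** P1@[15:15],P2@[12:15]
pos 16 'a': at 0 ·f
pos 17 'd': at 12
pos 18 'b': at 3 ·f  ** P1@[18:18]
pos 19 'd': at 12 ·f
pos 20 'a': at 16
pos 21 'b': at 17  ** P1@[21:21],P5@[19:21]
pos 22 'c': at 1 ·f
pos 23 'd': at 4
pos 24 'b': at 3 ·f  ** P1@[24:24]
pos 25 'c': at 1 ·f
pos 26 'c': at 7
pos 27 'd': at 4 ·f
pos 28 'd': at 5
pos 29 'b': at 6  ** P1@[29:29],P2@[26:29]
pos 30 'd': at 12 ·f
pos 31 'c': at 13
pos 32 'd': at 14
pos 33 'a': at 15  ** P4@[30:33]
pos 34 'c': at 1 ·f
pos 35 'c': at 7
pos 36 'c': at 8
pos 37 'd': at 9
pos 38 'a': at 10
pos 39 'b': at 11  ** P1@[39:39],P3@[34:39],P5@[37:39]
pos 40 'c': at 1 ·f
pos 41 'c': at 7
pos 42 'c': at 8
pos 43 'd': at 9
pos 44 'a': at 10
pos 45 'b': at 11  ** P1@[45:45],P3@[40:45],P5@[43:45]
pos 46 'c': at 1 ·f
pos 47 'd': at 4
pos 48 'd': at 5

Matches: [[1,1],[5,1],[5,5],[7,1],[11,4],[15,1],[15,2],[18,1],[21,1],[21,5],[24,1],[29,1],[29,2],[33,4],[39,1],[39,3],[39,5],[45,1],[45,3],[45,5]]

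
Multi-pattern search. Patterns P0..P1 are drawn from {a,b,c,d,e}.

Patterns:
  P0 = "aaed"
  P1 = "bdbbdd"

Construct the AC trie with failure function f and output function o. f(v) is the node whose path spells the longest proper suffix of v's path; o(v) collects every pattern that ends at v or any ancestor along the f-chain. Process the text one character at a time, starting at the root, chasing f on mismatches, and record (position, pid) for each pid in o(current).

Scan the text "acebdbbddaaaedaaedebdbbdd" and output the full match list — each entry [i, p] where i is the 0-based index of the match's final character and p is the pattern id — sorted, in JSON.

Build automaton:
Trie nodes:
  0='ε' goto a→1 b→5
  1='a' goto a→2
  2='aa' goto e→3
  3='aae' goto d→4
  4='aaed' goto ·  [P0 ends]
  5='b' goto d→6
  6='bd' goto b→7
  7='bdb' goto b→8
  8='bdbb' goto d→9
  9='bdbbd' goto d→10
  10='bdbbdd' goto ·  [P1 ends]

BFS fail/out derivation:
  fail(1) 'a': from fail(0)=0 chase 'a': 0 ⇒ 0;  out=∅∪out(0)=∅
  fail(5) 'b': from fail(0)=0 chase 'b': 0 ⇒ 0;  out=∅∪out(0)=∅
  fail(2) 'aa': from fail(1)=0 chase 'a': 0 ⇒ 1;  out=∅∪out(1)=∅
  fail(6) 'bd': from fail(5)=0 chase 'd': 0 ⇒ 0;  out=∅∪out(0)=∅
  fail(3) 'aae': from fail(2)=1 chase 'e': 1→0 ⇒ 0;  out=∅∪out(0)=∅
  fail(7) 'bdb': from fail(6)=0 chase 'b': 0 ⇒ 5;  out=∅∪out(5)=∅
  fail(4) 'aaed': from fail(3)=0 chase 'd': 0 ⇒ 0;  out={0}∪out(0)={0}
  fail(8) 'bdbb': from fail(7)=5 chase 'b': 5→0 ⇒ 5;  out=∅∪out(5)=∅
  fail(9) 'bdbbd': from fail(8)=5 chase 'd': 5 ⇒ 6;  out=∅∪out(6)=∅
  fail(10) 'bdbbdd': from fail(9)=6 chase 'd': 6→0 ⇒ 0;  out={1}∪out(0)={1}

Scan:
[0] read 'a'  n0⇒n1
[1] read 'c'  n1⇒n0 (via fail)
[2] read 'e'  n0⇒n0
[3] read 'b'  n0⇒n5
[4] read 'd'  n5⇒n6
[5] read 'b'  n6⇒n7
[6] read 'b'  n7⇒n8
[7] read 'd'  n8⇒n9
[8] read 'd'  n9⇒n10  emit P1@[3:8]
[9] read 'a'  n10⇒n1 (via fail)
[10] read 'a'  n1⇒n2
[11] read 'a'  n2⇒n2 (via fail)
[12] read 'e'  n2⇒n3
[13] read 'd'  n3⇒n4  emit P0@[10:13]
[14] read 'a'  n4⇒n1 (via fail)
[15] read 'a'  n1⇒n2
[16] read 'e'  n2⇒n3
[17] read 'd'  n3⇒n4  emit P0@[14:17]
[18] read 'e'  n4⇒n0 (via fail)
[19] read 'b'  n0⇒n5
[20] read 'd'  n5⇒n6
[21] read 'b'  n6⇒n7
[22] read 'b'  n7⇒n8
[23] read 'd'  n8⇒n9
[24] read 'd'  n9⇒n10  emit P1@[19:24]

Result: [[8,1],[13,0],[17,0],[24,1]]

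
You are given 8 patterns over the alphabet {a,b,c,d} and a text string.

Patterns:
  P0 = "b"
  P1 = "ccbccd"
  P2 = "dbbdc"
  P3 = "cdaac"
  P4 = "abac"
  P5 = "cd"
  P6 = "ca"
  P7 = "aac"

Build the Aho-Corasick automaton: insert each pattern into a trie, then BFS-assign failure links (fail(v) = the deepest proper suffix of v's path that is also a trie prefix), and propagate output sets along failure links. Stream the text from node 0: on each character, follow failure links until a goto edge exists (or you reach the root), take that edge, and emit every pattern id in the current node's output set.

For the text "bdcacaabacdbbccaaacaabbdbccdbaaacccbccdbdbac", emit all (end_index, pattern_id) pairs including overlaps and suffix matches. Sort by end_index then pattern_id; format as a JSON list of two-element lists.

Build:
Trie (insert patterns):
  0='ε' goto a→17 b→1 c→2 d→8
  1='b' goto ·  ←P0
  2='c' goto a→21 c→3 d→13
  3='cc' goto b→4
  4='ccb' goto c→5
  5='ccbc' goto c→6
  6='ccbcc' goto d→7
  7='ccbccd' goto ·  ←P1
  8='d' goto b→9
  9='db' goto b→10
  10='dbb' goto d→11
  11='dbbd' goto c→12
  12='dbbdc' goto ·  ←P2
  13='cd' goto a→14  ←P5
  14='cda' goto a→15
  15='cdaa' goto c→16
  16='cdaac' goto ·  ←P3
  17='a' goto a→22 b→18
  18='ab' goto a→19
  19='aba' goto c→20
  20='abac' goto ·  ←P4
  21='ca' goto ·  ←P6
  22='aa' goto c→23
  23='aac' goto ·  ←P7

Failure links (BFS by depth):
  n1('b'): parent n0 fail=0; on 'b' 0 → fail=0;  out {0}∪∅={0}
  n2('c'): parent n0 fail=0; on 'c' 0 → fail=0;  out ∅∪∅=∅
  n8('d'): parent n0 fail=0; on 'd' 0 → fail=0;  out ∅∪∅=∅
  n17('a'): parent n0 fail=0; on 'a' 0 → fail=0;  out ∅∪∅=∅
  n3('cc'): parent n2 fail=0; on 'c' 0 → fail=2;  out ∅∪∅=∅
  n9('db'): parent n8 fail=0; on 'b' 0 → fail=1;  out ∅∪{0}={0}
  n13('cd'): parent n2 fail=0; on 'd' 0 → fail=8;  out {5}∪∅={5}
  n18('ab'): parent n17 fail=0; on 'b' 0 → fail=1;  out ∅∪{0}={0}
  n21('ca'): parent n2 fail=0; on 'a' 0 → fail=17;  out {6}∪∅={6}
  n22('aa'): parent n17 fail=0; on 'a' 0 → fail=17;  out ∅∪∅=∅
  n4('ccb'): parent n3 fail=2; on 'b' 2→0 → fail=1;  out ∅∪{0}={0}
  n10('dbb'): parent n9 fail=1; on 'b' 1→0 → fail=1;  out ∅∪{0}={0}
  n14('cda'): parent n13 fail=8; on 'a' 8→0 → fail=17;  out ∅∪∅=∅
  n19('aba'): parent n18 fail=1; on 'a' 1→0 → fail=17;  out ∅∪∅=∅
  n23('aac'): parent n22 fail=17; on 'c' 17→0 → fail=2;  out {7}∪∅={7}
  n5('ccbc'): parent n4 fail=1; on 'c' 1→0 → fail=2;  out ∅∪∅=∅
  n11('dbbd'): parent n10 fail=1; on 'd' 1→0 → fail=8;  out ∅∪∅=∅
  n15('cdaa'): parent n14 fail=17; on 'a' 17 → fail=22;  out ∅∪∅=∅
  n20('abac'): parent n19 fail=17; on 'c' 17→0 → fail=2;  out {4}∪∅={4}
  n6('ccbcc'): parent n5 fail=2; on 'c' 2 → fail=3;  out ∅∪∅=∅
  n12('dbbdc'): parent n11 fail=8; on 'c' 8→0 → fail=2;  out {2}∪∅={2}
  n16('cdaac'): parent n15 fail=22; on 'c' 22 → fail=23;  out {3}∪{7}={3,7}
  n7('ccbccd'): parent n6 fail=3; on 'd' 3→2 → fail=13;  out {1}∪{5}={1,5}

Text stream:
[0] read 'b'  n0⇒n1  → match P0@[0:0]
[1] read 'd'  n1⇒n8 (via fail)
[2] read 'c'  n8⇒n2 (via fail)
[3] read 'a'  n2⇒n21  → match P6@[2:3]
[4] read 'c'  n21⇒n2 (via fail)
[5] read 'a'  n2⇒n21  → match P6@[4:5]
[6] read 'a'  n21⇒n22 (via fail)
[7] read 'b'  n22⇒n18 (via fail)  → match P0@[7:7]
[8] read 'a'  n18⇒n19
[9] read 'c'  n19⇒n20  → match P4@[6:9]
[10] read 'd'  n20⇒n13 (via fail)  → match P5@[9:10]
[11] read 'b'  n13⇒n9 (via fail)  → match P0@[11:11]
[12] read 'b'  n9⇒n10  → match P0@[12:12]
[13] read 'c'  n10⇒n2 (via fail)
[14] read 'c'  n2⇒n3
[15] read 'a'  n3⇒n21 (via fail)  → match P6@[14:15]
[16] read 'a'  n21⇒n22 (via fail)
[17] read 'a'  n22⇒n22 (via fail)
[18] read 'c'  n22⇒n23  → match P7@[16:18]
[19] read 'a'  n23⇒n21 (via fail)  → match P6@[18:19]
[20] read 'a'  n21⇒n22 (via fail)
[21] read 'b'  n22⇒n18 (via fail)  → match P0@[21:21]
[22] read 'b'  n18⇒n1 (via fail)  → match P0@[22:22]
[23] read 'd'  n1⇒n8 (via fail)
[24] read 'b'  n8⇒n9  → match P0@[24:24]
[25] read 'c'  n9⇒n2 (via fail)
[26] read 'c'  n2⇒n3
[27] read 'd'  n3⇒n13 (via fail)  → match P5@[26:27]
[28] read 'b'  n13⇒n9 (via fail)  → match P0@[28:28]
[29] read 'a'  n9⇒n17 (via fail)
[30] read 'a'  n17⇒n22
[31] read 'a'  n22⇒n22 (via fail)
[32] read 'c'  n22⇒n23  → match P7@[30:32]
[33] read 'c'  n23⇒n3 (via fail)
[34] read 'c'  n3⇒n3 (via fail)
[35] read 'b'  n3⇒n4  → match P0@[35:35]
[36] read 'c'  n4⇒n5
[37] read 'c'  n5⇒n6
[38] read 'd'  n6⇒n7  → match P1@[33:38],P5@[37:38]
[39] read 'b'  n7⇒n9 (via fail)  → match P0@[39:39]
[40] read 'd'  n9⇒n8 (via fail)
[41] read 'b'  n8⇒n9  → match P0@[41:41]
[42] read 'a'  n9⇒n17 (via fail)
[43] read 'c'  n17⇒n2 (via fail)

Result: [[0,0],[3,6],[5,6],[7,0],[9,4],[10,5],[11,0],[12,0],[15,6],[18,7],[19,6],[21,0],[22,0],[24,0],[27,5],[28,0],[32,7],[35,0],[38,1],[38,5],[39,0],[41,0]]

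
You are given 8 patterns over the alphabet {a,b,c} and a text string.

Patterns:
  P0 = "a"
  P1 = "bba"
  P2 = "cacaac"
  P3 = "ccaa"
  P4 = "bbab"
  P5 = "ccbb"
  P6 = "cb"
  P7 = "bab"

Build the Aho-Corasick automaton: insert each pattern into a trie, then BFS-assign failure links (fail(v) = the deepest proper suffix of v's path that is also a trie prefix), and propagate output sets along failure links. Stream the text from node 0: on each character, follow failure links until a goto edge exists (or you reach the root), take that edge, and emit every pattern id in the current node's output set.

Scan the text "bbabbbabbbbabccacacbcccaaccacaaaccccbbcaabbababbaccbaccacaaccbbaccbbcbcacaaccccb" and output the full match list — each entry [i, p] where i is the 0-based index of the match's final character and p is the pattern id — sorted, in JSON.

Build automaton:
Trie nodes:
  0='ε' goto a→1 b→2 c→5
  1='a' goto ·  ←P0
  2='b' goto a→18 b→3
  3='bb' goto a→4
  4='bba' goto b→14  ←P1
  5='c' goto a→6 b→17 c→11
  6='ca' goto c→7
  7='cac' goto a→8
  8='caca' goto a→9
  9='cacaa' goto c→10
  10='cacaac' goto ·  ←P2
  11='cc' goto a→12 b→15
  12='cca' goto a→13
  13='ccaa' goto ·  ←P3
  14='bbab' goto ·  ←P4
  15='ccb' goto b→16
  16='ccbb' goto ·  ←P5
  17='cb' goto ·  ←P6
  18='ba' goto b→19
  19='bab' goto ·  ←P7

BFS fail/out derivation:
  fail(1) 'a': from fail(0)=0 chase 'a': 0 ⇒ 0;  out={0}∪out(0)={0}
  fail(2) 'b': from fail(0)=0 chase 'b': 0 ⇒ 0;  out=∅∪out(0)=∅
  fail(5) 'c': from fail(0)=0 chase 'c': 0 ⇒ 0;  out=∅∪out(0)=∅
  fail(3) 'bb': from fail(2)=0 chase 'b': 0 ⇒ 2;  out=∅∪out(2)=∅
  fail(6) 'ca': from fail(5)=0 chase 'a': 0 ⇒ 1;  out=∅∪out(1)={0}
  fail(11) 'cc': from fail(5)=0 chase 'c': 0 ⇒ 5;  out=∅∪out(5)=∅
  fail(17) 'cb': from fail(5)=0 chase 'b': 0 ⇒ 2;  out={6}∪out(2)={6}
  fail(18) 'ba': from fail(2)=0 chase 'a': 0 ⇒ 1;  out=∅∪out(1)={0}
  fail(4) 'bba': from fail(3)=2 chase 'a': 2 ⇒ 18;  out={1}∪out(18)={0,1}
  fail(7) 'cac': from fail(6)=1 chase 'c': 1→0 ⇒ 5;  out=∅∪out(5)=∅
  fail(12) 'cca': from fail(11)=5 chase 'a': 5 ⇒ 6;  out=∅∪out(6)={0}
  fail(15) 'ccb': from fail(11)=5 chase 'b': 5 ⇒ 17;  out=∅∪out(17)={6}
  fail(19) 'bab': from fail(18)=1 chase 'b': 1→0 ⇒ 2;  out={7}∪out(2)={7}
  fail(8) 'caca': from fail(7)=5 chase 'a': 5 ⇒ 6;  out=∅∪out(6)={0}
  fail(13) 'ccaa': from fail(12)=6 chase 'a': 6→1→0 ⇒ 1;  out={3}∪out(1)={0,3}
  fail(14) 'bbab': from fail(4)=18 chase 'b': 18 ⇒ 19;  out={4}∪out(19)={4,7}
  fail(16) 'ccbb': from fail(15)=17 chase 'b': 17→2 ⇒ 3;  out={5}∪out(3)={5}
  fail(9) 'cacaa': from fail(8)=6 chase 'a': 6→1→0 ⇒ 1;  out=∅∪out(1)={0}
  fail(10) 'cacaac': from fail(9)=1 chase 'c': 1→0 ⇒ 5;  out={2}∪out(5)={2}

Scan:
[0] read 'b'  n0⇒n2
[1] read 'b'  n2⇒n3
[2] read 'a'  n3⇒n4  ** P0@[2:2],P1@[0:2]
[3] read 'b'  n4⇒n14  ** P4@[0:3],P7@[1:3]
[4] read 'b'  n14⇒n3 (fail-walked)
[5] read 'b'  n3⇒n3 (fail-walked)
[6] read 'a'  n3⇒n4  ** P0@[6:6],P1@[4:6]
[7] read 'b'  n4⇒n14  ** P4@[4:7],P7@[5:7]
[8] read 'b'  n14⇒n3 (fail-walked)
[9] read 'b'  n3⇒n3 (fail-walked)
[10] read 'b'  n3⇒n3 (fail-walked)
[11] read 'a'  n3⇒n4  ** P0@[11:11],P1@[9:11]
[12] read 'b'  n4⇒n14  ** P4@[9:12],P7@[10:12]
[13] read 'c'  n14⇒n5 (fail-walked)
[14] read 'c'  n5⇒n11
[15] read 'a'  n11⇒n12  ** P0@[15:15]
[16] read 'c'  n12⇒n7 (fail-walked)
[17] read 'a'  n7⇒n8  ** P0@[17:17]
[18] read 'c'  n8⇒n7 (fail-walked)
[19] read 'b'  n7⇒n17 (fail-walked)  ** P6@[18:19]
[20] read 'c'  n17⇒n5 (fail-walked)
[21] read 'c'  n5⇒n11
[22] read 'c'  n11⇒n11 (fail-walked)
[23] read 'a'  n11⇒n12  ** P0@[23:23]
[24] read 'a'  n12⇒n13  ** P0@[24:24],P3@[21:24]
[25] read 'c'  n13⇒n5 (fail-walked)
[26] read 'c'  n5⇒n11
[27] read 'a'  n11⇒n12  ** P0@[27:27]
[28] read 'c'  n12⇒n7 (fail-walked)
[29] read 'a'  n7⇒n8  ** P0@[29:29]
[30] read 'a'  n8⇒n9  ** P0@[30:30]
[31] read 'a'  n9⇒n1 (fail-walked)  ** P0@[31:31]
[32] read 'c'  n1⇒n5 (fail-walked)
[33] read 'c'  n5⇒n11
[34] read 'c'  n11⇒n11 (fail-walked)
[35] read 'c'  n11⇒n11 (fail-walked)
[36] read 'b'  n11⇒n15  ** P6@[35:36]
[37] read 'b'  n15⇒n16  ** P5@[34:37]
[38] read 'c'  n16⇒n5 (fail-walked)
[39] read 'a'  n5⇒n6  ** P0@[39:39]
[40] read 'a'  n6⇒n1 (fail-walked)  ** P0@[40:40]
[41] read 'b'  n1⇒n2 (fail-walked)
[42] read 'b'  n2⇒n3
[43] read 'a'  n3⇒n4  ** P0@[43:43],P1@[41:43]
[44] read 'b'  n4⇒n14  ** P4@[41:44],P7@[42:44]
[45] read 'a'  n14⇒n18 (fail-walked)  ** P0@[45:45]
[46] read 'b'  n18⇒n19  ** P7@[44:46]
[47] read 'b'  n19⇒n3 (fail-walked)
[48] read 'a'  n3⇒n4  ** P0@[48:48],P1@[46:48]
[49] read 'c'  n4⇒n5 (fail-walked)
[50] read 'c'  n5⇒n11
[51] read 'b'  n11⇒n15  ** P6@[50:51]
[52] read 'a'  n15⇒n18 (fail-walked)  ** P0@[52:52]
[53] read 'c'  n18⇒n5 (fail-walked)
[54] read 'c'  n5⇒n11
[55] read 'a'  n11⇒n12  ** P0@[55:55]
[56] read 'c'  n12⇒n7 (fail-walked)
[57] read 'a'  n7⇒n8  ** P0@[57:57]
[58] read 'a'  n8⇒n9  ** P0@[58:58]
[59] read 'c'  n9⇒n10  ** P2@[54:59]
[60] read 'c'  n10⇒n11 (fail-walked)
[61] read 'b'  n11⇒n15  ** P6@[60:61]
[62] read 'b'  n15⇒n16  ** P5@[59:62]
[63] read 'a'  n16⇒n4 (fail-walked)  ** P0@[63:63],P1@[61:63]
[64] read 'c'  n4⇒n5 (fail-walked)
[65] read 'c'  n5⇒n11
[66] read 'b'  n11⇒n15  ** P6@[65:66]
[67] read 'b'  n15⇒n16  ** P5@[64:67]
[68] read 'c'  n16⇒n5 (fail-walked)
[69] read 'b'  n5⇒n17  ** P6@[68:69]
[70] read 'c'  n17⇒n5 (fail-walked)
[71] read 'a'  n5⇒n6  ** P0@[71:71]
[72] read 'c'  n6⇒n7
[73] read 'a'  n7⇒n8  ** P0@[73:73]
[74] read 'a'  n8⇒n9  ** P0@[74:74]
[75] read 'c'  n9⇒n10  ** P2@[70:75]
[76] read 'c'  n10⇒n11 (fail-walked)
[77] read 'c'  n11⇒n11 (fail-walked)
[78] read 'c'  n11⇒n11 (fail-walked)
[79] read 'b'  n11⇒n15  ** P6@[78:79]

All matches (sorted): [[2,0],[2,1],[3,4],[3,7],[6,0],[6,1],[7,4],[7,7],[11,0],[11,1],[12,4],[12,7],[15,0],[17,0],[19,6],[23,0],[24,0],[24,3],[27,0],[29,0],[30,0],[31,0],[36,6],[37,5],[39,0],[40,0],[43,0],[43,1],[44,4],[44,7],[45,0],[46,7],[48,0],[48,1],[51,6],[52,0],[55,0],[57,0],[58,0],[59,2],[61,6],[62,5],[63,0],[63,1],[66,6],[67,5],[69,6],[71,0],[73,0],[74,0],[75,2],[79,6]]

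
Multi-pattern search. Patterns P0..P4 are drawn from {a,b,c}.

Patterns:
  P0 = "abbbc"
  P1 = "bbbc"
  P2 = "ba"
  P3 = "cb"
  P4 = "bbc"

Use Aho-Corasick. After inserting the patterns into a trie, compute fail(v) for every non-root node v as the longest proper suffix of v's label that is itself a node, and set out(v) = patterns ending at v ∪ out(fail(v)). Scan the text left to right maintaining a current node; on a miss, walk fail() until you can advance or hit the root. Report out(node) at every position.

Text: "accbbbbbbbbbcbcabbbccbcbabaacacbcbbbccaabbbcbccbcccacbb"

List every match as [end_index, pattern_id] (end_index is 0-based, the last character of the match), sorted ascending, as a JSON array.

Build automaton:
Trie nodes:
  n0 'ε': a→1 b→6 c→11
  n1 'a': b→2
  n2 'ab': b→3
  n3 'abb': b→4
  n4 'abbb': c→5
  n5 'abbbc': ·  ←P0
  n6 'b': a→10 b→7
  n7 'bb': b→8 c→13
  n8 'bbb': c→9
  n9 'bbbc': ·  ←P1
  n10 'ba': ·  ←P2
  n11 'c': b→12
  n12 'cb': ·  ←P3
  n13 'bbc': ·  ←P4

BFS fail/out derivation:
  n1('a'): parent n0 fail=0; on 'a' 0 → fail=0;  out ∅∪∅=∅
  n6('b'): parent n0 fail=0; on 'b' 0 → fail=0;  out ∅∪∅=∅
  n11('c'): parent n0 fail=0; on 'c' 0 → fail=0;  out ∅∪∅=∅
  n2('ab'): parent n1 fail=0; on 'b' 0 → fail=6;  out ∅∪∅=∅
  n7('bb'): parent n6 fail=0; on 'b' 0 → fail=6;  out ∅∪∅=∅
  n10('ba'): parent n6 fail=0; on 'a' 0 → fail=1;  out {2}∪∅={2}
  n12('cb'): parent n11 fail=0; on 'b' 0 → fail=6;  out {3}∪∅={3}
  n3('abb'): parent n2 fail=6; on 'b' 6 → fail=7;  out ∅∪∅=∅
  n8('bbb'): parent n7 fail=6; on 'b' 6 → fail=7;  out ∅∪∅=∅
  n13('bbc'): parent n7 fail=6; on 'c' 6→0 → fail=11;  out {4}∪∅={4}
  n4('abbb'): parent n3 fail=7; on 'b' 7 → fail=8;  out ∅∪∅=∅
  n9('bbbc'): parent n8 fail=7; on 'c' 7 → fail=13;  out {1}∪{4}={1,4}
  n5('abbbc'): parent n4 fail=8; on 'c' 8 → fail=9;  out {0}∪{1,4}={0,1,4}

Scan:
pos 0 'a': at 1
pos 1 'c': at 11 (via fail)
pos 2 'c': at 11 (via fail)
pos 3 'b': at 12  → match P3@[2:3]
pos 4 'b': at 7 (via fail)
pos 5 'b': at 8
pos 6 'b': at 8 (via fail)
pos 7 'b': at 8 (via fail)
pos 8 'b': at 8 (via fail)
pos 9 'b': at 8 (via fail)
pos 10 'b': at 8 (via fail)
pos 11 'b': at 8 (via fail)
pos 12 'c': at 9  → match P1@[9:12],P4@[10:12]
pos 13 'b': at 12 (via fail)  → match P3@[12:13]
pos 14 'c': at 11 (via fail)
pos 15 'a': at 1 (via fail)
pos 16 'b': at 2
pos 17 'b': at 3
pos 18 'b': at 4
pos 19 'c': at 5  → match P0@[15:19],P1@[16:19],P4@[17:19]
pos 20 'c': at 11 (via fail)
pos 21 'b': at 12  → match P3@[20:21]
pos 22 'c': at 11 (via fail)
pos 23 'b': at 12  → match P3@[22:23]
pos 24 'a': at 10 (via fail)  → match P2@[23:24]
pos 25 'b': at 2 (via fail)
pos 26 'a': at 10 (via fail)  → match P2@[25:26]
pos 27 'a': at 1 (via fail)
pos 28 'c': at 11 (via fail)
pos 29 'a': at 1 (via fail)
pos 30 'c': at 11 (via fail)
pos 31 'b': at 12  → match P3@[30:31]
pos 32 'c': at 11 (via fail)
pos 33 'b': at 12  → match P3@[32:33]
pos 34 'b': at 7 (via fail)
pos 35 'b': at 8
pos 36 'c': at 9  → match P1@[33:36],P4@[34:36]
pos 37 'c': at 11 (via fail)
pos 38 'a': at 1 (via fail)
pos 39 'a': at 1 (via fail)
pos 40 'b': at 2
pos 41 'b': at 3
pos 42 'b': at 4
pos 43 'c': at 5  → match P0@[39:43],P1@[40:43],P4@[41:43]
pos 44 'b': at 12 (via fail)  → match P3@[43:44]
pos 45 'c': at 11 (via fail)
pos 46 'c': at 11 (via fail)
pos 47 'b': at 12  → match P3@[46:47]
pos 48 'c': at 11 (via fail)
pos 49 'c': at 11 (via fail)
pos 50 'c': at 11 (via fail)
pos 51 'a': at 1 (via fail)
pos 52 'c': at 11 (via fail)
pos 53 'b': at 12  → match P3@[52:53]
pos 54 'b': at 7 (via fail)

All matches (sorted): [[3,3],[12,1],[12,4],[13,3],[19,0],[19,1],[19,4],[21,3],[23,3],[24,2],[26,2],[31,3],[33,3],[36,1],[36,4],[43,0],[43,1],[43,4],[44,3],[47,3],[53,3]]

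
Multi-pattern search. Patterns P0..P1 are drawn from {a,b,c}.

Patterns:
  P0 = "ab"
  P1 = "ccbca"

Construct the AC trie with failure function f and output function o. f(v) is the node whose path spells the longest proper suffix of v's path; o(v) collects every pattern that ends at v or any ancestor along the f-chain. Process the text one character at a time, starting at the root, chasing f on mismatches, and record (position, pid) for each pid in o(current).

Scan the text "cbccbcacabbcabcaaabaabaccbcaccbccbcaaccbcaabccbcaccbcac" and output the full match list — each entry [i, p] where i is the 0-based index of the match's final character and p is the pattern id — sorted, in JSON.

Construct AC machine:
Trie (insert patterns):
  n0 'ε': a→1 c→3
  n1 'a': b→2
  n2 'ab': ·  [P0 ends]
  n3 'c': c→4
  n4 'cc': b→5
  n5 'ccb': c→6
  n6 'ccbc': a→7
  n7 'ccbca': ·  [P1 ends]

Failure links (BFS by depth):
  fail(1) 'a': from fail(0)=0 chase 'a': 0 ⇒ 0;  out=∅∪out(0)=∅
  fail(3) 'c': from fail(0)=0 chase 'c': 0 ⇒ 0;  out=∅∪out(0)=∅
  fail(2) 'ab': from fail(1)=0 chase 'b': 0 ⇒ 0;  out={0}∪out(0)={0}
  fail(4) 'cc': from fail(3)=0 chase 'c': 0 ⇒ 3;  out=∅∪out(3)=∅
  fail(5) 'ccb': from fail(4)=3 chase 'b': 3→0 ⇒ 0;  out=∅∪out(0)=∅
  fail(6) 'ccbc': from fail(5)=0 chase 'c': 0 ⇒ 3;  out=∅∪out(3)=∅
  fail(7) 'ccbca': from fail(6)=3 chase 'a': 3→0 ⇒ 1;  out={1}∪out(1)={1}

Text stream:
[0] read 'c'  n0⇒n3
[1] read 'b'  n3⇒n0 ·f
[2] read 'c'  n0⇒n3
[3] read 'c'  n3⇒n4
[4] read 'b'  n4⇒n5
[5] read 'c'  n5⇒n6
[6] read 'a'  n6⇒n7  ** P1@[2:6]
[7] read 'c'  n7⇒n3 ·f
[8] read 'a'  n3⇒n1 ·f
[9] read 'b'  n1⇒n2  ** P0@[8:9]
[10] read 'b'  n2⇒n0 ·f
[11] read 'c'  n0⇒n3
[12] read 'a'  n3⇒n1 ·f
[13] read 'b'  n1⇒n2  ** P0@[12:13]
[14] read 'c'  n2⇒n3 ·f
[15] read 'a'  n3⇒n1 ·f
[16] read 'a'  n1⇒n1 ·f
[17] read 'a'  n1⇒n1 ·f
[18] read 'b'  n1⇒n2  ** P0@[17:18]
[19] read 'a'  n2⇒n1 ·f
[20] read 'a'  n1⇒n1 ·f
[21] read 'b'  n1⇒n2  ** P0@[20:21]
[22] read 'a'  n2⇒n1 ·f
[23] read 'c'  n1⇒n3 ·f
[24] read 'c'  n3⇒n4
[25] read 'b'  n4⇒n5
[26] read 'c'  n5⇒n6
[27] read 'a'  n6⇒n7  ** P1@[23:27]
[28] read 'c'  n7⇒n3 ·f
[29] read 'c'  n3⇒n4
[30] read 'b'  n4⇒n5
[31] read 'c'  n5⇒n6
[32] read 'c'  n6⇒n4 ·f
[33] read 'b'  n4⇒n5
[34] read 'c'  n5⇒n6
[35] read 'a'  n6⇒n7  ** P1@[31:35]
[36] read 'a'  n7⇒n1 ·f
[37] read 'c'  n1⇒n3 ·f
[38] read 'c'  n3⇒n4
[39] read 'b'  n4⇒n5
[40] read 'c'  n5⇒n6
[41] read 'a'  n6⇒n7  ** P1@[37:41]
[42] read 'a'  n7⇒n1 ·f
[43] read 'b'  n1⇒n2  ** P0@[42:43]
[44] read 'c'  n2⇒n3 ·f
[45] read 'c'  n3⇒n4
[46] read 'b'  n4⇒n5
[47] read 'c'  n5⇒n6
[48] read 'a'  n6⇒n7  ** P1@[44:48]
[49] read 'c'  n7⇒n3 ·f
[50] read 'c'  n3⇒n4
[51] read 'b'  n4⇒n5
[52] read 'c'  n5⇒n6
[53] read 'a'  n6⇒n7  ** P1@[49:53]
[54] read 'c'  n7⇒n3 ·f

Result: [[6,1],[9,0],[13,0],[18,0],[21,0],[27,1],[35,1],[41,1],[43,0],[48,1],[53,1]]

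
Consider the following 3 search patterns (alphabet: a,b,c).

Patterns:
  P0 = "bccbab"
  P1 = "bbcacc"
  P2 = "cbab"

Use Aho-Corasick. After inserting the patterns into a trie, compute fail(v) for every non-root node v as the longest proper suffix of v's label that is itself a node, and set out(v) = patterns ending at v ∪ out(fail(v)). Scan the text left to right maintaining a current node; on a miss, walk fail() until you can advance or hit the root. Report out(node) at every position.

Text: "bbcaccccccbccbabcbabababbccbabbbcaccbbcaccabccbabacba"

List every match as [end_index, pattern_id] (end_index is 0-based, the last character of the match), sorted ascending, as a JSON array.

Build:
Trie nodes:
  0='ε' goto b→1 c→12
  1='b' goto b→7 c→2
  2='bc' goto c→3
  3='bcc' goto b→4
  4='bccb' goto a→5
  5='bccba' goto b→6
  6='bccbab' goto ·  [P0 ends]
  7='bb' goto c→8
  8='bbc' goto a→9
  9='bbca' goto c→10
  10='bbcac' goto c→11
  11='bbcacc' goto ·  [P1 ends]
  12='c' goto b→13
  13='cb' goto a→14
  14='cba' goto b→15
  15='cbab' goto ·  [P2 ends]

Failure links (BFS by depth):
  n1('b'): parent n0 fail=0; on 'b' 0 → fail=0;  out ∅∪∅=∅
  n12('c'): parent n0 fail=0; on 'c' 0 → fail=0;  out ∅∪∅=∅
  n2('bc'): parent n1 fail=0; on 'c' 0 → fail=12;  out ∅∪∅=∅
  n7('bb'): parent n1 fail=0; on 'b' 0 → fail=1;  out ∅∪∅=∅
  n13('cb'): parent n12 fail=0; on 'b' 0 → fail=1;  out ∅∪∅=∅
  n3('bcc'): parent n2 fail=12; on 'c' 12→0 → fail=12;  out ∅∪∅=∅
  n8('bbc'): parent n7 fail=1; on 'c' 1 → fail=2;  out ∅∪∅=∅
  n14('cba'): parent n13 fail=1; on 'a' 1→0 → fail=0;  out ∅∪∅=∅
  n4('bccb'): parent n3 fail=12; on 'b' 12 → fail=13;  out ∅∪∅=∅
  n9('bbca'): parent n8 fail=2; on 'a' 2→12→0 → fail=0;  out ∅∪∅=∅
  n15('cbab'): parent n14 fail=0; on 'b' 0 → fail=1;  out {2}∪∅={2}
  n5('bccba'): parent n4 fail=13; on 'a' 13 → fail=14;  out ∅∪∅=∅
  n10('bbcac'): parent n9 fail=0; on 'c' 0 → fail=12;  out ∅∪∅=∅
  n6('bccbab'): parent n5 fail=14; on 'b' 14 → fail=15;  out {0}∪{2}={0,2}
  n11('bbcacc'): parent n10 fail=12; on 'c' 12→0 → fail=12;  out {1}∪∅={1}

Run:
[0] read 'b'  n0⇒n1
[1] read 'b'  n1⇒n7
[2] read 'c'  n7⇒n8
[3] read 'a'  n8⇒n9
[4] read 'c'  n9⇒n10
[5] read 'c'  n10⇒n11  ** P1@[0:5]
[6] read 'c'  n11⇒n12 (fail-walked)
[7] read 'c'  n12⇒n12 (fail-walked)
[8] read 'c'  n12⇒n12 (fail-walked)
[9] read 'c'  n12⇒n12 (fail-walked)
[10] read 'b'  n12⇒n13
[11] read 'c'  n13⇒n2 (fail-walked)
[12] read 'c'  n2⇒n3
[13] read 'b'  n3⇒n4
[14] read 'a'  n4⇒n5
[15] read 'b'  n5⇒n6  ** P0@[10:15],P2@[12:15]
[16] read 'c'  n6⇒n2 (fail-walked)
[17] read 'b'  n2⇒n13 (fail-walked)
[18] read 'a'  n13⇒n14
[19] read 'b'  n14⇒n15  ** P2@[16:19]
[20] read 'a'  n15⇒n0 (fail-walked)
[21] read 'b'  n0⇒n1
[22] read 'a'  n1⇒n0 (fail-walked)
[23] read 'b'  n0⇒n1
[24] read 'b'  n1⇒n7
[25] read 'c'  n7⇒n8
[26] read 'c'  n8⇒n3 (fail-walked)
[27] read 'b'  n3⇒n4
[28] read 'a'  n4⇒n5
[29] read 'b'  n5⇒n6  ** P0@[24:29],P2@[26:29]
[30] read 'b'  n6⇒n7 (fail-walked)
[31] read 'b'  n7⇒n7 (fail-walked)
[32] read 'c'  n7⇒n8
[33] read 'a'  n8⇒n9
[34] read 'c'  n9⇒n10
[35] read 'c'  n10⇒n11  ** P1@[30:35]
[36] read 'b'  n11⇒n13 (fail-walked)
[37] read 'b'  n13⇒n7 (fail-walked)
[38] read 'c'  n7⇒n8
[39] read 'a'  n8⇒n9
[40] read 'c'  n9⇒n10
[41] read 'c'  n10⇒n11  ** P1@[36:41]
[42] read 'a'  n11⇒n0 (fail-walked)
[43] read 'b'  n0⇒n1
[44] read 'c'  n1⇒n2
[45] read 'c'  n2⇒n3
[46] read 'b'  n3⇒n4
[47] read 'a'  n4⇒n5
[48] read 'b'  n5⇒n6  ** P0@[43:48],P2@[45:48]
[49] read 'a'  n6⇒n0 (fail-walked)
[50] read 'c'  n0⇒n12
[51] read 'b'  n12⇒n13
[52] read 'a'  n13⇒n14

Matches: [[5,1],[15,0],[15,2],[19,2],[29,0],[29,2],[35,1],[41,1],[48,0],[48,2]]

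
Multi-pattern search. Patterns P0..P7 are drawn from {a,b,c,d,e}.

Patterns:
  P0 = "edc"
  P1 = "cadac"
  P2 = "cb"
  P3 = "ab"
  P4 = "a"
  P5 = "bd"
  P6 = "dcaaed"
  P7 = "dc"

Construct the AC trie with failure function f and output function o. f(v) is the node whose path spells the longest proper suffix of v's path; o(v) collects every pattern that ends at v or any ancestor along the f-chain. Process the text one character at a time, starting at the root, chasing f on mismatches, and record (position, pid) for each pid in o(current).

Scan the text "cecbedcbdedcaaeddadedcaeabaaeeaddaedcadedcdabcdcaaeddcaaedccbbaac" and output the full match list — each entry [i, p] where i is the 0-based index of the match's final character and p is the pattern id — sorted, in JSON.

Construct AC machine:
Trie nodes:
  0='ε' goto a→10 b→12 c→4 d→14 e→1
  1='e' goto d→2
  2='ed' goto c→3
  3='edc' goto ·  [P0 ends]
  4='c' goto a→5 b→9
  5='ca' goto d→6
  6='cad' goto a→7
  7='cada' goto c→8
  8='cadac' goto ·  [P1 ends]
  9='cb' goto ·  [P2 ends]
  10='a' goto b→11  [P4 ends]
  11='ab' goto ·  [P3 ends]
  12='b' goto d→13
  13='bd' goto ·  [P5 ends]
  14='d' goto c→15
  15='dc' goto a→16  [P7 ends]
  16='dca' goto a→17
  17='dcaa' goto e→18
  18='dcaae' goto d→19
  19='dcaaed' goto ·  [P6 ends]

BFS fail/out derivation:
  n1('e'): parent n0 fail=0; on 'e' 0 → fail=0;  out ∅∪∅=∅
  n4('c'): parent n0 fail=0; on 'c' 0 → fail=0;  out ∅∪∅=∅
  n10('a'): parent n0 fail=0; on 'a' 0 → fail=0;  out {4}∪∅={4}
  n12('b'): parent n0 fail=0; on 'b' 0 → fail=0;  out ∅∪∅=∅
  n14('d'): parent n0 fail=0; on 'd' 0 → fail=0;  out ∅∪∅=∅
  n2('ed'): parent n1 fail=0; on 'd' 0 → fail=14;  out ∅∪∅=∅
  n5('ca'): parent n4 fail=0; on 'a' 0 → fail=10;  out ∅∪{4}={4}
  n9('cb'): parent n4 fail=0; on 'b' 0 → fail=12;  out {2}∪∅={2}
  n11('ab'): parent n10 fail=0; on 'b' 0 → fail=12;  out {3}∪∅={3}
  n13('bd'): parent n12 fail=0; on 'd' 0 → fail=14;  out {5}∪∅={5}
  n15('dc'): parent n14 fail=0; on 'c' 0 → fail=4;  out {7}∪∅={7}
  n3('edc'): parent n2 fail=14; on 'c' 14 → fail=15;  out {0}∪{7}={0,7}
  n6('cad'): parent n5 fail=10; on 'd' 10→0 → fail=14;  out ∅∪∅=∅
  n16('dca'): parent n15 fail=4; on 'a' 4 → fail=5;  out ∅∪{4}={4}
  n7('cada'): parent n6 fail=14; on 'a' 14→0 → fail=10;  out ∅∪{4}={4}
  n17('dcaa'): parent n16 fail=5; on 'a' 5→10→0 → fail=10;  out ∅∪{4}={4}
  n8('cadac'): parent n7 fail=10; on 'c' 10→0 → fail=4;  out {1}∪∅={1}
  n18('dcaae'): parent n17 fail=10; on 'e' 10→0 → fail=1;  out ∅∪∅=∅
  n19('dcaaed'): parent n18 fail=1; on 'd' 1 → fail=2;  out {6}∪∅={6}

Text stream:
i=0 'c': node 0→4
i=1 'e': node 4→1 ·f
i=2 'c': node 1→4 ·f
i=3 'b': node 4→9  ** P2@[2:3]
i=4 'e': node 9→1 ·f
i=5 'd': node 1→2
i=6 'c': node 2→3  ** P0@[4:6],P7@[5:6]
i=7 'b': node 3→9 ·f  ** P2@[6:7]
i=8 'd': node 9→13 ·f  ** P5@[7:8]
i=9 'e': node 13→1 ·f
i=10 'd': node 1→2
i=11 'c': node 2→3  ** P0@[9:11],P7@[10:11]
i=12 'a': node 3→16 ·f  ** P4@[12:12]
i=13 'a': node 16→17  ** P4@[13:13]
i=14 'e': node 17→18
i=15 'd': node 18→19  ** P6@[10:15]
i=16 'd': node 19→14 ·f
i=17 'a': node 14→10 ·f  ** P4@[17:17]
i=18 'd': node 10→14 ·f
i=19 'e': node 14→1 ·f
i=20 'd': node 1→2
i=21 'c': node 2→3  ** P0@[19:21],P7@[20:21]
i=22 'a': node 3→16 ·f  ** P4@[22:22]
i=23 'e': node 16→1 ·f
i=24 'a': node 1→10 ·f  ** P4@[24:24]
i=25 'b': node 10→11  ** P3@[24:25]
i=26 'a': node 11→10 ·f  ** P4@[26:26]
i=27 'a': node 10→10 ·f  ** P4@[27:27]
i=28 'e': node 10→1 ·f
i=29 'e': node 1→1 ·f
i=30 'a': node 1→10 ·f  ** P4@[30:30]
i=31 'd': node 10→14 ·f
i=32 'd': node 14→14 ·f
i=33 'a': node 14→10 ·f  ** P4@[33:33]
i=34 'e': node 10→1 ·f
i=35 'd': node 1→2
i=36 'c': node 2→3  ** P0@[34:36],P7@[35:36]
i=37 'a': node 3→16 ·f  ** P4@[37:37]
i=38 'd': node 16→6 ·f
i=39 'e': node 6→1 ·f
i=40 'd': node 1→2
i=41 'c': node 2→3  ** P0@[39:41],P7@[40:41]
i=42 'd': node 3→14 ·f
i=43 'a': node 14→10 ·f  ** P4@[43:43]
i=44 'b': node 10→11  ** P3@[43:44]
i=45 'c': node 11→4 ·f
i=46 'd': node 4→14 ·f
i=47 'c': node 14→15  ** P7@[46:47]
i=48 'a': node 15→16  ** P4@[48:48]
i=49 'a': node 16→17  ** P4@[49:49]
i=50 'e': node 17→18
i=51 'd': node 18→19  ** P6@[46:51]
i=52 'd': node 19→14 ·f
i=53 'c': node 14→15  ** P7@[52:53]
i=54 'a': node 15→16  ** P4@[54:54]
i=55 'a': node 16→17  ** P4@[55:55]
i=56 'e': node 17→18
i=57 'd': node 18→19  ** P6@[52:57]
i=58 'c': node 19→3 ·f  ** P0@[56:58],P7@[57:58]
i=59 'c': node 3→4 ·f
i=60 'b': node 4→9  ** P2@[59:60]
i=61 'b': node 9→12 ·f
i=62 'a': node 12→10 ·f  ** P4@[62:62]
i=63 'a': node 10→10 ·f  ** P4@[63:63]
i=64 'c': node 10→4 ·f

Matches: [[3,2],[6,0],[6,7],[7,2],[8,5],[11,0],[11,7],[12,4],[13,4],[15,6],[17,4],[21,0],[21,7],[22,4],[24,4],[25,3],[26,4],[27,4],[30,4],[33,4],[36,0],[36,7],[37,4],[41,0],[41,7],[43,4],[44,3],[47,7],[48,4],[49,4],[51,6],[53,7],[54,4],[55,4],[57,6],[58,0],[58,7],[60,2],[62,4],[63,4]]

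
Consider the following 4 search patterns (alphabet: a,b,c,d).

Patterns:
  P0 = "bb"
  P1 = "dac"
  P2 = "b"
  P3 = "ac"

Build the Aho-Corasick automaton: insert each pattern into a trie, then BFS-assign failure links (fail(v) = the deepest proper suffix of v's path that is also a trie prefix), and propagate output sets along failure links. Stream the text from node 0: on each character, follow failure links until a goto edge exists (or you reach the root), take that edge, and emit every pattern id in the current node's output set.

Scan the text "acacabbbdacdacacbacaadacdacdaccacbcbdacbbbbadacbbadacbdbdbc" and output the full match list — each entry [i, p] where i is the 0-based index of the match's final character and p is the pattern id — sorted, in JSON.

Construct AC machine:
Trie nodes:
  0='ε' goto a→6 b→1 d→3
  1='b' goto b→2  [P2 ends]
  2='bb' goto ·  [P0 ends]
  3='d' goto a→4
  4='da' goto c→5
  5='dac' goto ·  [P1 ends]
  6='a' goto c→7
  7='ac' goto ·  [P3 ends]

BFS fail/out derivation:
  n1('b'): parent n0 fail=0; on 'b' 0 → fail=0;  out {2}∪∅={2}
  n3('d'): parent n0 fail=0; on 'd' 0 → fail=0;  out ∅∪∅=∅
  n6('a'): parent n0 fail=0; on 'a' 0 → fail=0;  out ∅∪∅=∅
  n2('bb'): parent n1 fail=0; on 'b' 0 → fail=1;  out {0}∪{2}={0,2}
  n4('da'): parent n3 fail=0; on 'a' 0 → fail=6;  out ∅∪∅=∅
  n7('ac'): parent n6 fail=0; on 'c' 0 → fail=0;  out {3}∪∅={3}
  n5('dac'): parent n4 fail=6; on 'c' 6 → fail=7;  out {1}∪{3}={1,3}

Run:
pos 0 'a': at 6
pos 1 'c': at 7  emit P3@[0:1]
pos 2 'a': at 6 (fail-walked)
pos 3 'c': at 7  emit P3@[2:3]
pos 4 'a': at 6 (fail-walked)
pos 5 'b': at 1 (fail-walked)  emit P2@[5:5]
pos 6 'b': at 2  emit P0@[5:6],P2@[6:6]
pos 7 'b': at 2 (fail-walked)  emit P0@[6:7],P2@[7:7]
pos 8 'd': at 3 (fail-walked)
pos 9 'a': at 4
pos 10 'c': at 5  emit P1@[8:10],P3@[9:10]
pos 11 'd': at 3 (fail-walked)
pos 12 'a': at 4
pos 13 'c': at 5  emit P1@[11:13],P3@[12:13]
pos 14 'a': at 6 (fail-walked)
pos 15 'c': at 7  emit P3@[14:15]
pos 16 'b': at 1 (fail-walked)  emit P2@[16:16]
pos 17 'a': at 6 (fail-walked)
pos 18 'c': at 7  emit P3@[17:18]
pos 19 'a': at 6 (fail-walked)
pos 20 'a': at 6 (fail-walked)
pos 21 'd': at 3 (fail-walked)
pos 22 'a': at 4
pos 23 'c': at 5  emit P1@[21:23],P3@[22:23]
pos 24 'd': at 3 (fail-walked)
pos 25 'a': at 4
pos 26 'c': at 5  emit P1@[24:26],P3@[25:26]
pos 27 'd': at 3 (fail-walked)
pos 28 'a': at 4
pos 29 'c': at 5  emit P1@[27:29],P3@[28:29]
pos 30 'c': at 0 (fail-walked)
pos 31 'a': at 6
pos 32 'c': at 7  emit P3@[31:32]
pos 33 'b': at 1 (fail-walked)  emit P2@[33:33]
pos 34 'c': at 0 (fail-walked)
pos 35 'b': at 1  emit P2@[35:35]
pos 36 'd': at 3 (fail-walked)
pos 37 'a': at 4
pos 38 'c': at 5  emit P1@[36:38],P3@[37:38]
pos 39 'b': at 1 (fail-walked)  emit P2@[39:39]
pos 40 'b': at 2  emit P0@[39:40],P2@[40:40]
pos 41 'b': at 2 (fail-walked)  emit P0@[40:41],P2@[41:41]
pos 42 'b': at 2 (fail-walked)  emit P0@[41:42],P2@[42:42]
pos 43 'a': at 6 (fail-walked)
pos 44 'd': at 3 (fail-walked)
pos 45 'a': at 4
pos 46 'c': at 5  emit P1@[44:46],P3@[45:46]
pos 47 'b': at 1 (fail-walked)  emit P2@[47:47]
pos 48 'b': at 2  emit P0@[47:48],P2@[48:48]
pos 49 'a': at 6 (fail-walked)
pos 50 'd': at 3 (fail-walked)
pos 51 'a': at 4
pos 52 'c': at 5  emit P1@[50:52],P3@[51:52]
pos 53 'b': at 1 (fail-walked)  emit P2@[53:53]
pos 54 'd': at 3 (fail-walked)
pos 55 'b': at 1 (fail-walked)  emit P2@[55:55]
pos 56 'd': at 3 (fail-walked)
pos 57 'b': at 1 (fail-walked)  emit P2@[57:57]
pos 58 'c': at 0 (fail-walked)

All matches (sorted): [[1,3],[3,3],[5,2],[6,0],[6,2],[7,0],[7,2],[10,1],[10,3],[13,1],[13,3],[15,3],[16,2],[18,3],[23,1],[23,3],[26,1],[26,3],[29,1],[29,3],[32,3],[33,2],[35,2],[38,1],[38,3],[39,2],[40,0],[40,2],[41,0],[41,2],[42,0],[42,2],[46,1],[46,3],[47,2],[48,0],[48,2],[52,1],[52,3],[53,2],[55,2],[57,2]]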